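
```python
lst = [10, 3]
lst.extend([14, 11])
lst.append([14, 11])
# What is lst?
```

After line 1: lst = [10, 3]
After line 2 (extend unpacks [14, 11]): lst = [10, 3, 14, 11]
After line 3 (append adds [14, 11] as single element): lst = [10, 3, 14, 11, [14, 11]]

[10, 3, 14, 11, [14, 11]]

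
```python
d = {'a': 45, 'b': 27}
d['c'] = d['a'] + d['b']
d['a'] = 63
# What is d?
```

After line 1: d = {'a': 45, 'b': 27}
After line 2 (d['c'] = 45 + 27): d = {'a': 45, 'b': 27, 'c': 72}
After line 3: d = {'a': 63, 'b': 27, 'c': 72}

{'a': 63, 'b': 27, 'c': 72}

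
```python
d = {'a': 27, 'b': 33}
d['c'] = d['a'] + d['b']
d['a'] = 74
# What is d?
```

After line 1: d = {'a': 27, 'b': 33}
After line 2 (d['c'] = 27 + 33): d = {'a': 27, 'b': 33, 'c': 60}
After line 3: d = {'a': 74, 'b': 33, 'c': 60}

{'a': 74, 'b': 33, 'c': 60}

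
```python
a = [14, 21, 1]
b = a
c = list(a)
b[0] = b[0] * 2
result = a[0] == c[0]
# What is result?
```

After line 1: a = [14, 21, 1]
After line 2 (b = a, alias): a = [14, 21, 1], b = [14, 21, 1]
After line 3 (c = list(a) is a copy, new object): c = [14, 21, 1]
After line 4 (b[0] = 14 * 2 = 28; mutates shared a/b): a = b = [28, 21, 1], c = [14, 21, 1]
After line 5 (a[0] = 28, c[0] = 14; result = False)

False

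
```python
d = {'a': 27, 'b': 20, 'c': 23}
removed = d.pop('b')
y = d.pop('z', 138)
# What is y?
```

After line 1: d = {'a': 27, 'b': 20, 'c': 23}
After line 2 (pop 'b' returns 20): d = {'a': 27, 'c': 23}, removed = 20
After line 3 (pop 'z' missing, returns default 138): d = {'a': 27, 'c': 23}, y = 138

138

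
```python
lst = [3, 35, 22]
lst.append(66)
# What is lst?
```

[3, 35, 22, 66]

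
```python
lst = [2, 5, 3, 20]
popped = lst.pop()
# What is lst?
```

[2, 5, 3]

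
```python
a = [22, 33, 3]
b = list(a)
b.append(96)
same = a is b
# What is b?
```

After line 1: a = [22, 33, 3]
After line 2 (b = list(a) is a shallow copy, new object): a = [22, 33, 3], b = [22, 33, 3]
After line 3 (append only mutates b): a = [22, 33, 3], b = [22, 33, 3, 96]
After line 4 (same = a is b; different objects -> False): same = False

[22, 33, 3, 96]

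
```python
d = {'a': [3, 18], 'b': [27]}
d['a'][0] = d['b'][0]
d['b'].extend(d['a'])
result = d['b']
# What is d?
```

After line 1: d = {'a': [3, 18], 'b': [27]}
After line 2 (a[0] = b[0] = 27): d = {'a': [27, 18], 'b': [27]}
After line 3 (b.extend(a) appends [27, 18]): d = {'a': [27, 18], 'b': [27, 27, 18]}
After line 4: result = d['b'] = [27, 27, 18]

{'a': [27, 18], 'b': [27, 27, 18]}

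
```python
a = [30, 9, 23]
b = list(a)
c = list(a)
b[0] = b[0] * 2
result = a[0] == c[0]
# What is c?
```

After line 1: a = [30, 9, 23]
After line 2 (b = list(a), copy): a = [30, 9, 23], b = [30, 9, 23]
After line 3 (c = list(a) is a copy, new object): c = [30, 9, 23]
After line 4 (b[0] = 30 * 2 = 60; only b mutates (copy)): a = [30, 9, 23], b = [60, 9, 23], c = [30, 9, 23]
After line 5 (a[0] = 30, c[0] = 30; result = True)

[30, 9, 23]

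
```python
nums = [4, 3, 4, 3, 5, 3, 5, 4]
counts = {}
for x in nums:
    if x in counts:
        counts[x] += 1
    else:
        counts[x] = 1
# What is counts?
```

Initial: counts = {}, nums = [4, 3, 4, 3, 5, 3, 5, 4]
See 4: counts = {4: 1}
See 3: counts = {4: 1, 3: 1}
See 4: counts = {4: 2, 3: 1}
See 3: counts = {4: 2, 3: 2}
See 5: counts = {4: 2, 3: 2, 5: 1}
See 3: counts = {4: 2, 3: 3, 5: 1}
See 5: counts = {4: 2, 3: 3, 5: 2}
See 4: counts = {4: 3, 3: 3, 5: 2}

{4: 3, 3: 3, 5: 2}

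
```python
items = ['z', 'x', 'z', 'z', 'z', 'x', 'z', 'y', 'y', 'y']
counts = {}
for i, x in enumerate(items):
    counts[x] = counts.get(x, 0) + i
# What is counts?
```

Initial: counts = {}, items = ['z', 'x', 'z', 'z', 'z', 'x', 'z', 'y', 'y', 'y']
i=0, x='z': counts = {'z': 0}
i=1, x='x': counts = {'z': 0, 'x': 1}
i=2, x='z': counts = {'z': 2, 'x': 1}
i=3, x='z': counts = {'z': 5, 'x': 1}
i=4, x='z': counts = {'z': 9, 'x': 1}
i=5, x='x': counts = {'z': 9, 'x': 6}
i=6, x='z': counts = {'z': 15, 'x': 6}
i=7, x='y': counts = {'z': 15, 'x': 6, 'y': 7}
i=8, x='y': counts = {'z': 15, 'x': 6, 'y': 15}
i=9, x='y': counts = {'z': 15, 'x': 6, 'y': 24}

{'z': 15, 'x': 6, 'y': 24}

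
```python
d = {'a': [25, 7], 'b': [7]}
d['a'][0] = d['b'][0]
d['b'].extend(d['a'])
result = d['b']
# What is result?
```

After line 1: d = {'a': [25, 7], 'b': [7]}
After line 2 (a[0] = b[0] = 7): d = {'a': [7, 7], 'b': [7]}
After line 3 (b.extend(a) appends [7, 7]): d = {'a': [7, 7], 'b': [7, 7, 7]}
After line 4: result = d['b'] = [7, 7, 7]

[7, 7, 7]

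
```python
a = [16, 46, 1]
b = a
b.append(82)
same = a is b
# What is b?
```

After line 1: a = [16, 46, 1]
After line 2 (b = a is an alias, same object): a = [16, 46, 1], b = [16, 46, 1]
After line 3 (b.append mutates the shared list): a = [16, 46, 1, 82], b = [16, 46, 1, 82]
After line 4 (same = a is b; same object -> True): same = True

[16, 46, 1, 82]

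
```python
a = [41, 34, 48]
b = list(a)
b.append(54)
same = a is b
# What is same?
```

After line 1: a = [41, 34, 48]
After line 2 (b = list(a) is a shallow copy, new object): a = [41, 34, 48], b = [41, 34, 48]
After line 3 (append only mutates b): a = [41, 34, 48], b = [41, 34, 48, 54]
After line 4 (same = a is b; different objects -> False): same = False

False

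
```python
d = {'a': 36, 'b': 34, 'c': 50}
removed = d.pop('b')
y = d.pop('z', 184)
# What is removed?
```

After line 1: d = {'a': 36, 'b': 34, 'c': 50}
After line 2 (pop 'b' returns 34): d = {'a': 36, 'c': 50}, removed = 34
After line 3 (pop 'z' missing, returns default 184): d = {'a': 36, 'c': 50}, y = 184

34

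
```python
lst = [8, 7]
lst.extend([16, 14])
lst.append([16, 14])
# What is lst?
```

After line 1: lst = [8, 7]
After line 2 (extend unpacks [16, 14]): lst = [8, 7, 16, 14]
After line 3 (append adds [16, 14] as single element): lst = [8, 7, 16, 14, [16, 14]]

[8, 7, 16, 14, [16, 14]]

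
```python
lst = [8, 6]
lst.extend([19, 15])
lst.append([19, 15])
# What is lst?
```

After line 1: lst = [8, 6]
After line 2 (extend unpacks [19, 15]): lst = [8, 6, 19, 15]
After line 3 (append adds [19, 15] as single element): lst = [8, 6, 19, 15, [19, 15]]

[8, 6, 19, 15, [19, 15]]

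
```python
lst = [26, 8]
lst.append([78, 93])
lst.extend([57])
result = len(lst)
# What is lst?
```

After line 1: lst = [26, 8]
After line 2 (append adds [78, 93] as single element): lst = [26, 8, [78, 93]]
After line 3 (extend unpacks [57], adds 57): lst = [26, 8, [78, 93], 57]
After line 4: result = len(lst) = 4

[26, 8, [78, 93], 57]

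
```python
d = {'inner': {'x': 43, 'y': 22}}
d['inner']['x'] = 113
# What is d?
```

After line 1: d = {'inner': {'x': 43, 'y': 22}}
After line 2 (inner x overwritten): d = {'inner': {'x': 113, 'y': 22}}

{'inner': {'x': 113, 'y': 22}}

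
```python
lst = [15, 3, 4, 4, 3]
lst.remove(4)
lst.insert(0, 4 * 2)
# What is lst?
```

After line 1: lst = [15, 3, 4, 4, 3]
After line 2 (remove first 4): lst = [15, 3, 4, 3]
After line 3 (insert 8 at index 0): lst = [8, 15, 3, 4, 3]

[8, 15, 3, 4, 3]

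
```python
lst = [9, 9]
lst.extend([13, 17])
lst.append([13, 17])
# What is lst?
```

After line 1: lst = [9, 9]
After line 2 (extend unpacks [13, 17]): lst = [9, 9, 13, 17]
After line 3 (append adds [13, 17] as single element): lst = [9, 9, 13, 17, [13, 17]]

[9, 9, 13, 17, [13, 17]]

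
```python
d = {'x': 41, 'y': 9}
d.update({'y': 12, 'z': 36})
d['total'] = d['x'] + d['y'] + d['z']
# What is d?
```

After line 1: d = {'x': 41, 'y': 9}
After line 2 (y overwritten, z added): d = {'x': 41, 'y': 12, 'z': 36}
After line 3 (total = 41 + 12 + 36 = 89): d = {'x': 41, 'y': 12, 'z': 36, 'total': 89}

{'x': 41, 'y': 12, 'z': 36, 'total': 89}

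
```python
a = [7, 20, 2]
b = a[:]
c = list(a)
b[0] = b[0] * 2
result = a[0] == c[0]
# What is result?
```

After line 1: a = [7, 20, 2]
After line 2 (b = a[:], copy): a = [7, 20, 2], b = [7, 20, 2]
After line 3 (c = list(a) is a copy, new object): c = [7, 20, 2]
After line 4 (b[0] = 7 * 2 = 14; only b mutates (copy)): a = [7, 20, 2], b = [14, 20, 2], c = [7, 20, 2]
After line 5 (a[0] = 7, c[0] = 7; result = True)

True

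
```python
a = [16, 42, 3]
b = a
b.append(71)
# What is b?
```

After line 1: a = [16, 42, 3]
After line 2 (b = a is an alias, same object): a = [16, 42, 3], b = [16, 42, 3]
After line 3 (b.append mutates the shared list): a = [16, 42, 3, 71], b = [16, 42, 3, 71]

[16, 42, 3, 71]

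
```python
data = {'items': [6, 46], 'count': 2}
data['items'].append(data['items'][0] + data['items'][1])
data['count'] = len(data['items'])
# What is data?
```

After line 1: data = {'items': [6, 46], 'count': 2}
After line 2 (append 6 + 46 = 52): data = {'items': [6, 46, 52], 'count': 2}
After line 3 (count = len(items) = 3): data = {'items': [6, 46, 52], 'count': 3}

{'items': [6, 46, 52], 'count': 3}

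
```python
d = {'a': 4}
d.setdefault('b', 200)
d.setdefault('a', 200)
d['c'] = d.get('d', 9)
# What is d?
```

After line 1: d = {'a': 4}
After line 2 (setdefault adds 'b'=200): d = {'a': 4, 'b': 200}
After line 3 (setdefault 'a' no-op, already exists): d = {'a': 4, 'b': 200}
After line 4 (get('d', 9) returns default since 'd' not in d): d = {'a': 4, 'b': 200, 'c': 9}

{'a': 4, 'b': 200, 'c': 9}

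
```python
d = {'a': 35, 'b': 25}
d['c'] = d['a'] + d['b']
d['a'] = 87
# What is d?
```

After line 1: d = {'a': 35, 'b': 25}
After line 2 (d['c'] = 35 + 25): d = {'a': 35, 'b': 25, 'c': 60}
After line 3: d = {'a': 87, 'b': 25, 'c': 60}

{'a': 87, 'b': 25, 'c': 60}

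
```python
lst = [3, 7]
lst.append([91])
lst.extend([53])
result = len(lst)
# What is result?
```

After line 1: lst = [3, 7]
After line 2 (append adds [91] as single element): lst = [3, 7, [91]]
After line 3 (extend unpacks [53], adds 53): lst = [3, 7, [91], 53]
After line 4: result = len(lst) = 4

4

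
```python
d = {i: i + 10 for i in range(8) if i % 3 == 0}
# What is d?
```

{0: 10, 3: 13, 6: 16}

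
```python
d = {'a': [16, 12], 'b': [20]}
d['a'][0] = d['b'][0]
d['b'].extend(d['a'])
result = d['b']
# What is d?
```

After line 1: d = {'a': [16, 12], 'b': [20]}
After line 2 (a[0] = b[0] = 20): d = {'a': [20, 12], 'b': [20]}
After line 3 (b.extend(a) appends [20, 12]): d = {'a': [20, 12], 'b': [20, 20, 12]}
After line 4: result = d['b'] = [20, 20, 12]

{'a': [20, 12], 'b': [20, 20, 12]}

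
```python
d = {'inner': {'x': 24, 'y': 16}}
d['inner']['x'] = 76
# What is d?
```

After line 1: d = {'inner': {'x': 24, 'y': 16}}
After line 2 (inner x overwritten): d = {'inner': {'x': 76, 'y': 16}}

{'inner': {'x': 76, 'y': 16}}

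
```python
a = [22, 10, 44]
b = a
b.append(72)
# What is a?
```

After line 1: a = [22, 10, 44]
After line 2 (b = a is an alias, same object): a = [22, 10, 44], b = [22, 10, 44]
After line 3 (b.append mutates the shared list): a = [22, 10, 44, 72], b = [22, 10, 44, 72]

[22, 10, 44, 72]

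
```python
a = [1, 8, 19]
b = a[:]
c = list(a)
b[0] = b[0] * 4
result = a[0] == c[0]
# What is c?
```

After line 1: a = [1, 8, 19]
After line 2 (b = a[:], copy): a = [1, 8, 19], b = [1, 8, 19]
After line 3 (c = list(a) is a copy, new object): c = [1, 8, 19]
After line 4 (b[0] = 1 * 4 = 4; only b mutates (copy)): a = [1, 8, 19], b = [4, 8, 19], c = [1, 8, 19]
After line 5 (a[0] = 1, c[0] = 1; result = True)

[1, 8, 19]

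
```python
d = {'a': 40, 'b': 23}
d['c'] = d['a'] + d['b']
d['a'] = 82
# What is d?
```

After line 1: d = {'a': 40, 'b': 23}
After line 2 (d['c'] = 40 + 23): d = {'a': 40, 'b': 23, 'c': 63}
After line 3: d = {'a': 82, 'b': 23, 'c': 63}

{'a': 82, 'b': 23, 'c': 63}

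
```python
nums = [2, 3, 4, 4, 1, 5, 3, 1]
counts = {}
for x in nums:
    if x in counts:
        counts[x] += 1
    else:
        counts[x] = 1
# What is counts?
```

Initial: counts = {}, nums = [2, 3, 4, 4, 1, 5, 3, 1]
See 2: counts = {2: 1}
See 3: counts = {2: 1, 3: 1}
See 4: counts = {2: 1, 3: 1, 4: 1}
See 4: counts = {2: 1, 3: 1, 4: 2}
See 1: counts = {2: 1, 3: 1, 4: 2, 1: 1}
See 5: counts = {2: 1, 3: 1, 4: 2, 1: 1, 5: 1}
See 3: counts = {2: 1, 3: 2, 4: 2, 1: 1, 5: 1}
See 1: counts = {2: 1, 3: 2, 4: 2, 1: 2, 5: 1}

{2: 1, 3: 2, 4: 2, 1: 2, 5: 1}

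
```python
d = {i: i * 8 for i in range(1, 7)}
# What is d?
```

{1: 8, 2: 16, 3: 24, 4: 32, 5: 40, 6: 48}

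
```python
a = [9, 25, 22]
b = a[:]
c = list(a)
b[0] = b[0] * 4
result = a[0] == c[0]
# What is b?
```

After line 1: a = [9, 25, 22]
After line 2 (b = a[:], copy): a = [9, 25, 22], b = [9, 25, 22]
After line 3 (c = list(a) is a copy, new object): c = [9, 25, 22]
After line 4 (b[0] = 9 * 4 = 36; only b mutates (copy)): a = [9, 25, 22], b = [36, 25, 22], c = [9, 25, 22]
After line 5 (a[0] = 9, c[0] = 9; result = True)

[36, 25, 22]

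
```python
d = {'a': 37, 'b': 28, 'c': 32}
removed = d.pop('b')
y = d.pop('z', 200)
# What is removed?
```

After line 1: d = {'a': 37, 'b': 28, 'c': 32}
After line 2 (pop 'b' returns 28): d = {'a': 37, 'c': 32}, removed = 28
After line 3 (pop 'z' missing, returns default 200): d = {'a': 37, 'c': 32}, y = 200

28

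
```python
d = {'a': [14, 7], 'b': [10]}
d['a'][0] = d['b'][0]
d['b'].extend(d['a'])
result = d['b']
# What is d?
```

After line 1: d = {'a': [14, 7], 'b': [10]}
After line 2 (a[0] = b[0] = 10): d = {'a': [10, 7], 'b': [10]}
After line 3 (b.extend(a) appends [10, 7]): d = {'a': [10, 7], 'b': [10, 10, 7]}
After line 4: result = d['b'] = [10, 10, 7]

{'a': [10, 7], 'b': [10, 10, 7]}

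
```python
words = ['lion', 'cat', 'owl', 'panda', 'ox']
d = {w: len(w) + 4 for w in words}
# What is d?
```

{'lion': 8, 'cat': 7, 'owl': 7, 'panda': 9, 'ox': 6}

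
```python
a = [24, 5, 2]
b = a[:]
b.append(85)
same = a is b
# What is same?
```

After line 1: a = [24, 5, 2]
After line 2 (b = a[:] is a shallow copy, new object): a = [24, 5, 2], b = [24, 5, 2]
After line 3 (append only mutates b): a = [24, 5, 2], b = [24, 5, 2, 85]
After line 4 (same = a is b; different objects -> False): same = False

False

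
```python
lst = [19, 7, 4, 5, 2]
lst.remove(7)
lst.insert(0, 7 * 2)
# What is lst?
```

After line 1: lst = [19, 7, 4, 5, 2]
After line 2 (remove first 7): lst = [19, 4, 5, 2]
After line 3 (insert 14 at index 0): lst = [14, 19, 4, 5, 2]

[14, 19, 4, 5, 2]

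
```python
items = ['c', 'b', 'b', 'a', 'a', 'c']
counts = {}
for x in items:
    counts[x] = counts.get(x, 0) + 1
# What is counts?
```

Initial: counts = {}, items = ['c', 'b', 'b', 'a', 'a', 'c']
See 'c': counts = {'c': 1}
See 'b': counts = {'c': 1, 'b': 1}
See 'b': counts = {'c': 1, 'b': 2}
See 'a': counts = {'c': 1, 'b': 2, 'a': 1}
See 'a': counts = {'c': 1, 'b': 2, 'a': 2}
See 'c': counts = {'c': 2, 'b': 2, 'a': 2}

{'c': 2, 'b': 2, 'a': 2}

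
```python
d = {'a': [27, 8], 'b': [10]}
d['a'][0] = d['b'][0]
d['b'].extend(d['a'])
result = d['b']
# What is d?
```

After line 1: d = {'a': [27, 8], 'b': [10]}
After line 2 (a[0] = b[0] = 10): d = {'a': [10, 8], 'b': [10]}
After line 3 (b.extend(a) appends [10, 8]): d = {'a': [10, 8], 'b': [10, 10, 8]}
After line 4: result = d['b'] = [10, 10, 8]

{'a': [10, 8], 'b': [10, 10, 8]}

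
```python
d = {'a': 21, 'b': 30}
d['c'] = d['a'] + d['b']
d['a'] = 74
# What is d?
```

After line 1: d = {'a': 21, 'b': 30}
After line 2 (d['c'] = 21 + 30): d = {'a': 21, 'b': 30, 'c': 51}
After line 3: d = {'a': 74, 'b': 30, 'c': 51}

{'a': 74, 'b': 30, 'c': 51}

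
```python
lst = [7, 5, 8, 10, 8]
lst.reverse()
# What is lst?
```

[8, 10, 8, 5, 7]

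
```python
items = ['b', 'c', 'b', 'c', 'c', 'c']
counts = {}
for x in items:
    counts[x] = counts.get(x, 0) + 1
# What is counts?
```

Initial: counts = {}, items = ['b', 'c', 'b', 'c', 'c', 'c']
See 'b': counts = {'b': 1}
See 'c': counts = {'b': 1, 'c': 1}
See 'b': counts = {'b': 2, 'c': 1}
See 'c': counts = {'b': 2, 'c': 2}
See 'c': counts = {'b': 2, 'c': 3}
See 'c': counts = {'b': 2, 'c': 4}

{'b': 2, 'c': 4}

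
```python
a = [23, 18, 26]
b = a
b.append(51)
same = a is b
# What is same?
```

After line 1: a = [23, 18, 26]
After line 2 (b = a is an alias, same object): a = [23, 18, 26], b = [23, 18, 26]
After line 3 (b.append mutates the shared list): a = [23, 18, 26, 51], b = [23, 18, 26, 51]
After line 4 (same = a is b; same object -> True): same = True

True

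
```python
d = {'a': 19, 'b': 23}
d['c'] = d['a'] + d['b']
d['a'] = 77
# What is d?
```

After line 1: d = {'a': 19, 'b': 23}
After line 2 (d['c'] = 19 + 23): d = {'a': 19, 'b': 23, 'c': 42}
After line 3: d = {'a': 77, 'b': 23, 'c': 42}

{'a': 77, 'b': 23, 'c': 42}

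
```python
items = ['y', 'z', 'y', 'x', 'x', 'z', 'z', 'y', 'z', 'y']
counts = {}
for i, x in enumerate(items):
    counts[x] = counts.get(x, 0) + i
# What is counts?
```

Initial: counts = {}, items = ['y', 'z', 'y', 'x', 'x', 'z', 'z', 'y', 'z', 'y']
i=0, x='y': counts = {'y': 0}
i=1, x='z': counts = {'y': 0, 'z': 1}
i=2, x='y': counts = {'y': 2, 'z': 1}
i=3, x='x': counts = {'y': 2, 'z': 1, 'x': 3}
i=4, x='x': counts = {'y': 2, 'z': 1, 'x': 7}
i=5, x='z': counts = {'y': 2, 'z': 6, 'x': 7}
i=6, x='z': counts = {'y': 2, 'z': 12, 'x': 7}
i=7, x='y': counts = {'y': 9, 'z': 12, 'x': 7}
i=8, x='z': counts = {'y': 9, 'z': 20, 'x': 7}
i=9, x='y': counts = {'y': 18, 'z': 20, 'x': 7}

{'y': 18, 'z': 20, 'x': 7}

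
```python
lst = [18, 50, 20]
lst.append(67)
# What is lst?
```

[18, 50, 20, 67]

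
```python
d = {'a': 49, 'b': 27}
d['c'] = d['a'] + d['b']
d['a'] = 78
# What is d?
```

After line 1: d = {'a': 49, 'b': 27}
After line 2 (d['c'] = 49 + 27): d = {'a': 49, 'b': 27, 'c': 76}
After line 3: d = {'a': 78, 'b': 27, 'c': 76}

{'a': 78, 'b': 27, 'c': 76}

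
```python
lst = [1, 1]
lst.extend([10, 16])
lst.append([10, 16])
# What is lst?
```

After line 1: lst = [1, 1]
After line 2 (extend unpacks [10, 16]): lst = [1, 1, 10, 16]
After line 3 (append adds [10, 16] as single element): lst = [1, 1, 10, 16, [10, 16]]

[1, 1, 10, 16, [10, 16]]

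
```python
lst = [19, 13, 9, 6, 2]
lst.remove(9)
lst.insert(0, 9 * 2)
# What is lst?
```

After line 1: lst = [19, 13, 9, 6, 2]
After line 2 (remove first 9): lst = [19, 13, 6, 2]
After line 3 (insert 18 at index 0): lst = [18, 19, 13, 6, 2]

[18, 19, 13, 6, 2]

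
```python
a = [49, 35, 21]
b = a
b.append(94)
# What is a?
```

After line 1: a = [49, 35, 21]
After line 2 (b = a is an alias, same object): a = [49, 35, 21], b = [49, 35, 21]
After line 3 (b.append mutates the shared list): a = [49, 35, 21, 94], b = [49, 35, 21, 94]

[49, 35, 21, 94]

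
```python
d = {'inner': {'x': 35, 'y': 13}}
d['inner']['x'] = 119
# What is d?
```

After line 1: d = {'inner': {'x': 35, 'y': 13}}
After line 2 (inner x overwritten): d = {'inner': {'x': 119, 'y': 13}}

{'inner': {'x': 119, 'y': 13}}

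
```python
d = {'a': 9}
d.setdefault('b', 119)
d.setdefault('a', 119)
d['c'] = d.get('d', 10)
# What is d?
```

After line 1: d = {'a': 9}
After line 2 (setdefault adds 'b'=119): d = {'a': 9, 'b': 119}
After line 3 (setdefault 'a' no-op, already exists): d = {'a': 9, 'b': 119}
After line 4 (get('d', 10) returns default since 'd' not in d): d = {'a': 9, 'b': 119, 'c': 10}

{'a': 9, 'b': 119, 'c': 10}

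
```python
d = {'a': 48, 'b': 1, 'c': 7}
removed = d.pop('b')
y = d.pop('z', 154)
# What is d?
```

After line 1: d = {'a': 48, 'b': 1, 'c': 7}
After line 2 (pop 'b' returns 1): d = {'a': 48, 'c': 7}, removed = 1
After line 3 (pop 'z' missing, returns default 154): d = {'a': 48, 'c': 7}, y = 154

{'a': 48, 'c': 7}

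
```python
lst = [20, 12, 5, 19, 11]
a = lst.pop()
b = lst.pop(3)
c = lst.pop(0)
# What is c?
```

After line 1: lst = [20, 12, 5, 19, 11]
After line 2 (pop() -> a = 11): lst = [20, 12, 5, 19]
After line 3 (pop(3) -> b = 19): lst = [20, 12, 5]
After line 4 (pop(0) -> c = 20): lst = [12, 5]

20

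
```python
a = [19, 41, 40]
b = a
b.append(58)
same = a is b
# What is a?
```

After line 1: a = [19, 41, 40]
After line 2 (b = a is an alias, same object): a = [19, 41, 40], b = [19, 41, 40]
After line 3 (b.append mutates the shared list): a = [19, 41, 40, 58], b = [19, 41, 40, 58]
After line 4 (same = a is b; same object -> True): same = True

[19, 41, 40, 58]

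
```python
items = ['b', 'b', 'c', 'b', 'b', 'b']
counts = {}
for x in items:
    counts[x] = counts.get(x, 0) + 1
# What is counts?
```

Initial: counts = {}, items = ['b', 'b', 'c', 'b', 'b', 'b']
See 'b': counts = {'b': 1}
See 'b': counts = {'b': 2}
See 'c': counts = {'b': 2, 'c': 1}
See 'b': counts = {'b': 3, 'c': 1}
See 'b': counts = {'b': 4, 'c': 1}
See 'b': counts = {'b': 5, 'c': 1}

{'b': 5, 'c': 1}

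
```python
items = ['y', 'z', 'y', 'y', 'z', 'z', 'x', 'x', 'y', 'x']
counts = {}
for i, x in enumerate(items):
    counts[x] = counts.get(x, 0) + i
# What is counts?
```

Initial: counts = {}, items = ['y', 'z', 'y', 'y', 'z', 'z', 'x', 'x', 'y', 'x']
i=0, x='y': counts = {'y': 0}
i=1, x='z': counts = {'y': 0, 'z': 1}
i=2, x='y': counts = {'y': 2, 'z': 1}
i=3, x='y': counts = {'y': 5, 'z': 1}
i=4, x='z': counts = {'y': 5, 'z': 5}
i=5, x='z': counts = {'y': 5, 'z': 10}
i=6, x='x': counts = {'y': 5, 'z': 10, 'x': 6}
i=7, x='x': counts = {'y': 5, 'z': 10, 'x': 13}
i=8, x='y': counts = {'y': 13, 'z': 10, 'x': 13}
i=9, x='x': counts = {'y': 13, 'z': 10, 'x': 22}

{'y': 13, 'z': 10, 'x': 22}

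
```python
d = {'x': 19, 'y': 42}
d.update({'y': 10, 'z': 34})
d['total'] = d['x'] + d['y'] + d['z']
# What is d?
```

After line 1: d = {'x': 19, 'y': 42}
After line 2 (y overwritten, z added): d = {'x': 19, 'y': 10, 'z': 34}
After line 3 (total = 19 + 10 + 34 = 63): d = {'x': 19, 'y': 10, 'z': 34, 'total': 63}

{'x': 19, 'y': 10, 'z': 34, 'total': 63}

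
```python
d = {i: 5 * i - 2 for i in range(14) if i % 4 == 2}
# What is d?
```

{2: 8, 6: 28, 10: 48}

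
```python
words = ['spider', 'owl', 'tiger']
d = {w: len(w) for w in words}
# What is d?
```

{'spider': 6, 'owl': 3, 'tiger': 5}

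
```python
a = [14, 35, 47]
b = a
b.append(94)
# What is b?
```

After line 1: a = [14, 35, 47]
After line 2 (b = a is an alias, same object): a = [14, 35, 47], b = [14, 35, 47]
After line 3 (b.append mutates the shared list): a = [14, 35, 47, 94], b = [14, 35, 47, 94]

[14, 35, 47, 94]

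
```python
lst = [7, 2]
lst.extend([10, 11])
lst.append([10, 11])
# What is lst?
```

After line 1: lst = [7, 2]
After line 2 (extend unpacks [10, 11]): lst = [7, 2, 10, 11]
After line 3 (append adds [10, 11] as single element): lst = [7, 2, 10, 11, [10, 11]]

[7, 2, 10, 11, [10, 11]]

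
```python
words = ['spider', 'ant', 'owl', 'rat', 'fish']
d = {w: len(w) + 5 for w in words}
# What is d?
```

{'spider': 11, 'ant': 8, 'owl': 8, 'rat': 8, 'fish': 9}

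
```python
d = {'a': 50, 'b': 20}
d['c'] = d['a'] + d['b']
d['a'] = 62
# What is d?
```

After line 1: d = {'a': 50, 'b': 20}
After line 2 (d['c'] = 50 + 20): d = {'a': 50, 'b': 20, 'c': 70}
After line 3: d = {'a': 62, 'b': 20, 'c': 70}

{'a': 62, 'b': 20, 'c': 70}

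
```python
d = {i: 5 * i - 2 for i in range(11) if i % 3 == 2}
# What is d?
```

{2: 8, 5: 23, 8: 38}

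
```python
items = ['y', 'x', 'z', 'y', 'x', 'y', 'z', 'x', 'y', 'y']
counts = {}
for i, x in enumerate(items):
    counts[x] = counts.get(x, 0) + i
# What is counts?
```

Initial: counts = {}, items = ['y', 'x', 'z', 'y', 'x', 'y', 'z', 'x', 'y', 'y']
i=0, x='y': counts = {'y': 0}
i=1, x='x': counts = {'y': 0, 'x': 1}
i=2, x='z': counts = {'y': 0, 'x': 1, 'z': 2}
i=3, x='y': counts = {'y': 3, 'x': 1, 'z': 2}
i=4, x='x': counts = {'y': 3, 'x': 5, 'z': 2}
i=5, x='y': counts = {'y': 8, 'x': 5, 'z': 2}
i=6, x='z': counts = {'y': 8, 'x': 5, 'z': 8}
i=7, x='x': counts = {'y': 8, 'x': 12, 'z': 8}
i=8, x='y': counts = {'y': 16, 'x': 12, 'z': 8}
i=9, x='y': counts = {'y': 25, 'x': 12, 'z': 8}

{'y': 25, 'x': 12, 'z': 8}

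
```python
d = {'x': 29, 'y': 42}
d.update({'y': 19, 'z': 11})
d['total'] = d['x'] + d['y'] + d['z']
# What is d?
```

After line 1: d = {'x': 29, 'y': 42}
After line 2 (y overwritten, z added): d = {'x': 29, 'y': 19, 'z': 11}
After line 3 (total = 29 + 19 + 11 = 59): d = {'x': 29, 'y': 19, 'z': 11, 'total': 59}

{'x': 29, 'y': 19, 'z': 11, 'total': 59}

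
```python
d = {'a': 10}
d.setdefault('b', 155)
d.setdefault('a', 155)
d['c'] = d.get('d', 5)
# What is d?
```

After line 1: d = {'a': 10}
After line 2 (setdefault adds 'b'=155): d = {'a': 10, 'b': 155}
After line 3 (setdefault 'a' no-op, already exists): d = {'a': 10, 'b': 155}
After line 4 (get('d', 5) returns default since 'd' not in d): d = {'a': 10, 'b': 155, 'c': 5}

{'a': 10, 'b': 155, 'c': 5}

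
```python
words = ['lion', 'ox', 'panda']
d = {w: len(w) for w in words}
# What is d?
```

{'lion': 4, 'ox': 2, 'panda': 5}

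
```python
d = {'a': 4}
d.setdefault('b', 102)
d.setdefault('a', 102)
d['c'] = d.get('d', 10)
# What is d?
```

After line 1: d = {'a': 4}
After line 2 (setdefault adds 'b'=102): d = {'a': 4, 'b': 102}
After line 3 (setdefault 'a' no-op, already exists): d = {'a': 4, 'b': 102}
After line 4 (get('d', 10) returns default since 'd' not in d): d = {'a': 4, 'b': 102, 'c': 10}

{'a': 4, 'b': 102, 'c': 10}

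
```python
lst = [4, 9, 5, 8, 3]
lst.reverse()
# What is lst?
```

[3, 8, 5, 9, 4]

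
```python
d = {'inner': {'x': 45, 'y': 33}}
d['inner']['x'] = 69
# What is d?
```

After line 1: d = {'inner': {'x': 45, 'y': 33}}
After line 2 (inner x overwritten): d = {'inner': {'x': 69, 'y': 33}}

{'inner': {'x': 69, 'y': 33}}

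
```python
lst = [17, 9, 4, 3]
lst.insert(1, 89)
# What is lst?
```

[17, 89, 9, 4, 3]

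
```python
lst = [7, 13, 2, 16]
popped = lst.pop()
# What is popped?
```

16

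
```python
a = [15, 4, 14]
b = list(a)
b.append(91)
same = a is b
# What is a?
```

After line 1: a = [15, 4, 14]
After line 2 (b = list(a) is a shallow copy, new object): a = [15, 4, 14], b = [15, 4, 14]
After line 3 (append only mutates b): a = [15, 4, 14], b = [15, 4, 14, 91]
After line 4 (same = a is b; different objects -> False): same = False

[15, 4, 14]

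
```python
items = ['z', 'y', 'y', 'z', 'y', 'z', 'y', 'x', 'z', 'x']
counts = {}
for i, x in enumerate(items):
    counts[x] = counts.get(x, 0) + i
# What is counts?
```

Initial: counts = {}, items = ['z', 'y', 'y', 'z', 'y', 'z', 'y', 'x', 'z', 'x']
i=0, x='z': counts = {'z': 0}
i=1, x='y': counts = {'z': 0, 'y': 1}
i=2, x='y': counts = {'z': 0, 'y': 3}
i=3, x='z': counts = {'z': 3, 'y': 3}
i=4, x='y': counts = {'z': 3, 'y': 7}
i=5, x='z': counts = {'z': 8, 'y': 7}
i=6, x='y': counts = {'z': 8, 'y': 13}
i=7, x='x': counts = {'z': 8, 'y': 13, 'x': 7}
i=8, x='z': counts = {'z': 16, 'y': 13, 'x': 7}
i=9, x='x': counts = {'z': 16, 'y': 13, 'x': 16}

{'z': 16, 'y': 13, 'x': 16}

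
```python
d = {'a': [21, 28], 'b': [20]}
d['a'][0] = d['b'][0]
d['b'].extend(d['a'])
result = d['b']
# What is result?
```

After line 1: d = {'a': [21, 28], 'b': [20]}
After line 2 (a[0] = b[0] = 20): d = {'a': [20, 28], 'b': [20]}
After line 3 (b.extend(a) appends [20, 28]): d = {'a': [20, 28], 'b': [20, 20, 28]}
After line 4: result = d['b'] = [20, 20, 28]

[20, 20, 28]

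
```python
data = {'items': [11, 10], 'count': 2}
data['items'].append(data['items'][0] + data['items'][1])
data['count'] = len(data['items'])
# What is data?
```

After line 1: data = {'items': [11, 10], 'count': 2}
After line 2 (append 11 + 10 = 21): data = {'items': [11, 10, 21], 'count': 2}
After line 3 (count = len(items) = 3): data = {'items': [11, 10, 21], 'count': 3}

{'items': [11, 10, 21], 'count': 3}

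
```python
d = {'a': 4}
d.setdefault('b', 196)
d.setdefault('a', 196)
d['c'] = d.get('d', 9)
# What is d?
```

After line 1: d = {'a': 4}
After line 2 (setdefault adds 'b'=196): d = {'a': 4, 'b': 196}
After line 3 (setdefault 'a' no-op, already exists): d = {'a': 4, 'b': 196}
After line 4 (get('d', 9) returns default since 'd' not in d): d = {'a': 4, 'b': 196, 'c': 9}

{'a': 4, 'b': 196, 'c': 9}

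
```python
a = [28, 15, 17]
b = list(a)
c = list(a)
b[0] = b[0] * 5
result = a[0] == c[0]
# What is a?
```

After line 1: a = [28, 15, 17]
After line 2 (b = list(a), copy): a = [28, 15, 17], b = [28, 15, 17]
After line 3 (c = list(a) is a copy, new object): c = [28, 15, 17]
After line 4 (b[0] = 28 * 5 = 140; only b mutates (copy)): a = [28, 15, 17], b = [140, 15, 17], c = [28, 15, 17]
After line 5 (a[0] = 28, c[0] = 28; result = True)

[28, 15, 17]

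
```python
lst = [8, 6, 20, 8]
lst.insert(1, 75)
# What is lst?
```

[8, 75, 6, 20, 8]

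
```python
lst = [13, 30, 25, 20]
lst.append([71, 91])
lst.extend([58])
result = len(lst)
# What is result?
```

After line 1: lst = [13, 30, 25, 20]
After line 2 (append adds [71, 91] as single element): lst = [13, 30, 25, 20, [71, 91]]
After line 3 (extend unpacks [58], adds 58): lst = [13, 30, 25, 20, [71, 91], 58]
After line 4: result = len(lst) = 6

6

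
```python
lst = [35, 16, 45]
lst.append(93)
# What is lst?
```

[35, 16, 45, 93]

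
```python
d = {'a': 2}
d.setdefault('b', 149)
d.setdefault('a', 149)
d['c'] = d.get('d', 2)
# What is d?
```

After line 1: d = {'a': 2}
After line 2 (setdefault adds 'b'=149): d = {'a': 2, 'b': 149}
After line 3 (setdefault 'a' no-op, already exists): d = {'a': 2, 'b': 149}
After line 4 (get('d', 2) returns default since 'd' not in d): d = {'a': 2, 'b': 149, 'c': 2}

{'a': 2, 'b': 149, 'c': 2}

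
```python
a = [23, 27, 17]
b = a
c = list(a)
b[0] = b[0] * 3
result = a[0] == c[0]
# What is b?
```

After line 1: a = [23, 27, 17]
After line 2 (b = a, alias): a = [23, 27, 17], b = [23, 27, 17]
After line 3 (c = list(a) is a copy, new object): c = [23, 27, 17]
After line 4 (b[0] = 23 * 3 = 69; mutates shared a/b): a = b = [69, 27, 17], c = [23, 27, 17]
After line 5 (a[0] = 69, c[0] = 23; result = False)

[69, 27, 17]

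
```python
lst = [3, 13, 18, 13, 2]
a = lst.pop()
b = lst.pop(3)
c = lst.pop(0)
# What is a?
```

After line 1: lst = [3, 13, 18, 13, 2]
After line 2 (pop() -> a = 2): lst = [3, 13, 18, 13]
After line 3 (pop(3) -> b = 13): lst = [3, 13, 18]
After line 4 (pop(0) -> c = 3): lst = [13, 18]

2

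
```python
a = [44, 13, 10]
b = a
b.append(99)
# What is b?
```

After line 1: a = [44, 13, 10]
After line 2 (b = a is an alias, same object): a = [44, 13, 10], b = [44, 13, 10]
After line 3 (b.append mutates the shared list): a = [44, 13, 10, 99], b = [44, 13, 10, 99]

[44, 13, 10, 99]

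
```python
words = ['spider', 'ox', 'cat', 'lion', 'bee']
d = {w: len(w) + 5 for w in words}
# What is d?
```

{'spider': 11, 'ox': 7, 'cat': 8, 'lion': 9, 'bee': 8}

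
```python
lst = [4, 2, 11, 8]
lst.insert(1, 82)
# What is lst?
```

[4, 82, 2, 11, 8]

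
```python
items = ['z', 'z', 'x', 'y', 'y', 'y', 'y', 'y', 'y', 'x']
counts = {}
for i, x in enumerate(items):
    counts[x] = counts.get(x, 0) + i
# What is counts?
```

Initial: counts = {}, items = ['z', 'z', 'x', 'y', 'y', 'y', 'y', 'y', 'y', 'x']
i=0, x='z': counts = {'z': 0}
i=1, x='z': counts = {'z': 1}
i=2, x='x': counts = {'z': 1, 'x': 2}
i=3, x='y': counts = {'z': 1, 'x': 2, 'y': 3}
i=4, x='y': counts = {'z': 1, 'x': 2, 'y': 7}
i=5, x='y': counts = {'z': 1, 'x': 2, 'y': 12}
i=6, x='y': counts = {'z': 1, 'x': 2, 'y': 18}
i=7, x='y': counts = {'z': 1, 'x': 2, 'y': 25}
i=8, x='y': counts = {'z': 1, 'x': 2, 'y': 33}
i=9, x='x': counts = {'z': 1, 'x': 11, 'y': 33}

{'z': 1, 'x': 11, 'y': 33}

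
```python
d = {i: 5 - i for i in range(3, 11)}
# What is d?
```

{3: 2, 4: 1, 5: 0, 6: -1, 7: -2, 8: -3, 9: -4, 10: -5}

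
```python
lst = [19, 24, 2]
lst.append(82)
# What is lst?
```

[19, 24, 2, 82]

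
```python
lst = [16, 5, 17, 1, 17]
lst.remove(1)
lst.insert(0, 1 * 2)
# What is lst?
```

After line 1: lst = [16, 5, 17, 1, 17]
After line 2 (remove first 1): lst = [16, 5, 17, 17]
After line 3 (insert 2 at index 0): lst = [2, 16, 5, 17, 17]

[2, 16, 5, 17, 17]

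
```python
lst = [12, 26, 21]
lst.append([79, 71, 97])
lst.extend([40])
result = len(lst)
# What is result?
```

After line 1: lst = [12, 26, 21]
After line 2 (append adds [79, 71, 97] as single element): lst = [12, 26, 21, [79, 71, 97]]
After line 3 (extend unpacks [40], adds 40): lst = [12, 26, 21, [79, 71, 97], 40]
After line 4: result = len(lst) = 5

5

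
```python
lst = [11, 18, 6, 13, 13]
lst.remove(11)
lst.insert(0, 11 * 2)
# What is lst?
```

After line 1: lst = [11, 18, 6, 13, 13]
After line 2 (remove first 11): lst = [18, 6, 13, 13]
After line 3 (insert 22 at index 0): lst = [22, 18, 6, 13, 13]

[22, 18, 6, 13, 13]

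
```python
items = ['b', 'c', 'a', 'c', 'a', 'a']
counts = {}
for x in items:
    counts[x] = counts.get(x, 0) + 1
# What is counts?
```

Initial: counts = {}, items = ['b', 'c', 'a', 'c', 'a', 'a']
See 'b': counts = {'b': 1}
See 'c': counts = {'b': 1, 'c': 1}
See 'a': counts = {'b': 1, 'c': 1, 'a': 1}
See 'c': counts = {'b': 1, 'c': 2, 'a': 1}
See 'a': counts = {'b': 1, 'c': 2, 'a': 2}
See 'a': counts = {'b': 1, 'c': 2, 'a': 3}

{'b': 1, 'c': 2, 'a': 3}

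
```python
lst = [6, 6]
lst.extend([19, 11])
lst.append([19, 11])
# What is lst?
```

After line 1: lst = [6, 6]
After line 2 (extend unpacks [19, 11]): lst = [6, 6, 19, 11]
After line 3 (append adds [19, 11] as single element): lst = [6, 6, 19, 11, [19, 11]]

[6, 6, 19, 11, [19, 11]]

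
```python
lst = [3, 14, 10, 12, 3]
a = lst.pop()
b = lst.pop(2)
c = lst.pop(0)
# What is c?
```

After line 1: lst = [3, 14, 10, 12, 3]
After line 2 (pop() -> a = 3): lst = [3, 14, 10, 12]
After line 3 (pop(2) -> b = 10): lst = [3, 14, 12]
After line 4 (pop(0) -> c = 3): lst = [14, 12]

3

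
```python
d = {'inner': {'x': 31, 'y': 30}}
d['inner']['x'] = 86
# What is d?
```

After line 1: d = {'inner': {'x': 31, 'y': 30}}
After line 2 (inner x overwritten): d = {'inner': {'x': 86, 'y': 30}}

{'inner': {'x': 86, 'y': 30}}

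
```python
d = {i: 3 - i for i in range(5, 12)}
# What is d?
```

{5: -2, 6: -3, 7: -4, 8: -5, 9: -6, 10: -7, 11: -8}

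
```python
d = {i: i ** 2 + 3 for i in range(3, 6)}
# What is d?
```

{3: 12, 4: 19, 5: 28}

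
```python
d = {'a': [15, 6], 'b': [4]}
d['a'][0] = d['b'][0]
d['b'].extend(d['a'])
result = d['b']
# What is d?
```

After line 1: d = {'a': [15, 6], 'b': [4]}
After line 2 (a[0] = b[0] = 4): d = {'a': [4, 6], 'b': [4]}
After line 3 (b.extend(a) appends [4, 6]): d = {'a': [4, 6], 'b': [4, 4, 6]}
After line 4: result = d['b'] = [4, 4, 6]

{'a': [4, 6], 'b': [4, 4, 6]}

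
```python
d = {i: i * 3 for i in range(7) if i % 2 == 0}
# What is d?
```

{0: 0, 2: 6, 4: 12, 6: 18}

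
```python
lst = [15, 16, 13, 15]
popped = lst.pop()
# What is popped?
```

15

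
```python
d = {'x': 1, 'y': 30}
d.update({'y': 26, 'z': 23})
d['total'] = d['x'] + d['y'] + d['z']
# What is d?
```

After line 1: d = {'x': 1, 'y': 30}
After line 2 (y overwritten, z added): d = {'x': 1, 'y': 26, 'z': 23}
After line 3 (total = 1 + 26 + 23 = 50): d = {'x': 1, 'y': 26, 'z': 23, 'total': 50}

{'x': 1, 'y': 26, 'z': 23, 'total': 50}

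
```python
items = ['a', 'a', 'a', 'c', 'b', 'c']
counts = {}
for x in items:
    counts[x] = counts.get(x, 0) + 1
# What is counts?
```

Initial: counts = {}, items = ['a', 'a', 'a', 'c', 'b', 'c']
See 'a': counts = {'a': 1}
See 'a': counts = {'a': 2}
See 'a': counts = {'a': 3}
See 'c': counts = {'a': 3, 'c': 1}
See 'b': counts = {'a': 3, 'c': 1, 'b': 1}
See 'c': counts = {'a': 3, 'c': 2, 'b': 1}

{'a': 3, 'c': 2, 'b': 1}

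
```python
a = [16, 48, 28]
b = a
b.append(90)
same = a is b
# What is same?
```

After line 1: a = [16, 48, 28]
After line 2 (b = a is an alias, same object): a = [16, 48, 28], b = [16, 48, 28]
After line 3 (b.append mutates the shared list): a = [16, 48, 28, 90], b = [16, 48, 28, 90]
After line 4 (same = a is b; same object -> True): same = True

True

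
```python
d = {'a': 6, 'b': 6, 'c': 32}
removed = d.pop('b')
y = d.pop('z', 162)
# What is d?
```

After line 1: d = {'a': 6, 'b': 6, 'c': 32}
After line 2 (pop 'b' returns 6): d = {'a': 6, 'c': 32}, removed = 6
After line 3 (pop 'z' missing, returns default 162): d = {'a': 6, 'c': 32}, y = 162

{'a': 6, 'c': 32}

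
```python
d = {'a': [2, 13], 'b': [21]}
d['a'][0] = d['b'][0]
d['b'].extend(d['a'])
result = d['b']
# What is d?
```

After line 1: d = {'a': [2, 13], 'b': [21]}
After line 2 (a[0] = b[0] = 21): d = {'a': [21, 13], 'b': [21]}
After line 3 (b.extend(a) appends [21, 13]): d = {'a': [21, 13], 'b': [21, 21, 13]}
After line 4: result = d['b'] = [21, 21, 13]

{'a': [21, 13], 'b': [21, 21, 13]}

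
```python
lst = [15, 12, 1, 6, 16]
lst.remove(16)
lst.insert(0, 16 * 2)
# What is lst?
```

After line 1: lst = [15, 12, 1, 6, 16]
After line 2 (remove first 16): lst = [15, 12, 1, 6]
After line 3 (insert 32 at index 0): lst = [32, 15, 12, 1, 6]

[32, 15, 12, 1, 6]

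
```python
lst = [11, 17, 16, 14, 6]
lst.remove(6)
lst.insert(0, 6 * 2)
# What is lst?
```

After line 1: lst = [11, 17, 16, 14, 6]
After line 2 (remove first 6): lst = [11, 17, 16, 14]
After line 3 (insert 12 at index 0): lst = [12, 11, 17, 16, 14]

[12, 11, 17, 16, 14]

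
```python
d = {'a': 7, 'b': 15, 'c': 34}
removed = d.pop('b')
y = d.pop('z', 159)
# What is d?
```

After line 1: d = {'a': 7, 'b': 15, 'c': 34}
After line 2 (pop 'b' returns 15): d = {'a': 7, 'c': 34}, removed = 15
After line 3 (pop 'z' missing, returns default 159): d = {'a': 7, 'c': 34}, y = 159

{'a': 7, 'c': 34}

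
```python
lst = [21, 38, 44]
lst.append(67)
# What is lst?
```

[21, 38, 44, 67]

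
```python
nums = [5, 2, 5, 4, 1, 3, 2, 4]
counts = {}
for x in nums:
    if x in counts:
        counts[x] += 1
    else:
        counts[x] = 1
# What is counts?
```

Initial: counts = {}, nums = [5, 2, 5, 4, 1, 3, 2, 4]
See 5: counts = {5: 1}
See 2: counts = {5: 1, 2: 1}
See 5: counts = {5: 2, 2: 1}
See 4: counts = {5: 2, 2: 1, 4: 1}
See 1: counts = {5: 2, 2: 1, 4: 1, 1: 1}
See 3: counts = {5: 2, 2: 1, 4: 1, 1: 1, 3: 1}
See 2: counts = {5: 2, 2: 2, 4: 1, 1: 1, 3: 1}
See 4: counts = {5: 2, 2: 2, 4: 2, 1: 1, 3: 1}

{5: 2, 2: 2, 4: 2, 1: 1, 3: 1}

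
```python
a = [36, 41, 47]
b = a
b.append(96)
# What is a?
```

After line 1: a = [36, 41, 47]
After line 2 (b = a is an alias, same object): a = [36, 41, 47], b = [36, 41, 47]
After line 3 (b.append mutates the shared list): a = [36, 41, 47, 96], b = [36, 41, 47, 96]

[36, 41, 47, 96]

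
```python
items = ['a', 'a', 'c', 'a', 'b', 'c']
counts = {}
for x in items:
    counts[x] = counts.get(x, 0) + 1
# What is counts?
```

Initial: counts = {}, items = ['a', 'a', 'c', 'a', 'b', 'c']
See 'a': counts = {'a': 1}
See 'a': counts = {'a': 2}
See 'c': counts = {'a': 2, 'c': 1}
See 'a': counts = {'a': 3, 'c': 1}
See 'b': counts = {'a': 3, 'c': 1, 'b': 1}
See 'c': counts = {'a': 3, 'c': 2, 'b': 1}

{'a': 3, 'c': 2, 'b': 1}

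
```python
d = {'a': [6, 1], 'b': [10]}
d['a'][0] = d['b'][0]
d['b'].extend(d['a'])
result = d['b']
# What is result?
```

After line 1: d = {'a': [6, 1], 'b': [10]}
After line 2 (a[0] = b[0] = 10): d = {'a': [10, 1], 'b': [10]}
After line 3 (b.extend(a) appends [10, 1]): d = {'a': [10, 1], 'b': [10, 10, 1]}
After line 4: result = d['b'] = [10, 10, 1]

[10, 10, 1]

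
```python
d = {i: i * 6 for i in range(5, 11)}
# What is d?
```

{5: 30, 6: 36, 7: 42, 8: 48, 9: 54, 10: 60}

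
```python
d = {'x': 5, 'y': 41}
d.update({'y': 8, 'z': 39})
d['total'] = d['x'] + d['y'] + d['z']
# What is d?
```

After line 1: d = {'x': 5, 'y': 41}
After line 2 (y overwritten, z added): d = {'x': 5, 'y': 8, 'z': 39}
After line 3 (total = 5 + 8 + 39 = 52): d = {'x': 5, 'y': 8, 'z': 39, 'total': 52}

{'x': 5, 'y': 8, 'z': 39, 'total': 52}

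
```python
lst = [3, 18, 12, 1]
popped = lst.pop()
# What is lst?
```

[3, 18, 12]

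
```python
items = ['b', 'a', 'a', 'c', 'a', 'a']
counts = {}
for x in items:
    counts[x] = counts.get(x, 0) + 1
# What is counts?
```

Initial: counts = {}, items = ['b', 'a', 'a', 'c', 'a', 'a']
See 'b': counts = {'b': 1}
See 'a': counts = {'b': 1, 'a': 1}
See 'a': counts = {'b': 1, 'a': 2}
See 'c': counts = {'b': 1, 'a': 2, 'c': 1}
See 'a': counts = {'b': 1, 'a': 3, 'c': 1}
See 'a': counts = {'b': 1, 'a': 4, 'c': 1}

{'b': 1, 'a': 4, 'c': 1}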